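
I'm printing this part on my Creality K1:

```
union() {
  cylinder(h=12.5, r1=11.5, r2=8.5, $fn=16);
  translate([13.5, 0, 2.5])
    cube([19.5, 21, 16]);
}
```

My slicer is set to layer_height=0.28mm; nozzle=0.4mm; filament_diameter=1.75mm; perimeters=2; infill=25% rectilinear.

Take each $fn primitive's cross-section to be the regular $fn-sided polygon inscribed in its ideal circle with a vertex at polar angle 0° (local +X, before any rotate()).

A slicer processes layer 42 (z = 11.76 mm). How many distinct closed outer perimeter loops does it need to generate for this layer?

2

At z = 11.76 mm: the cone (r1=11.5→r2=8.5) has section circumradius 8.678 here — a regular 16-gon; the cube at (13.5, 0) is present — its section is the full 19.5×21 rectangle; Taking the union: the 2 present regions are separate (no shared area or edge), so areas and boundary lengths simply add and each stays a separate island — 2 connected regions. The result has 2 disconnected regions.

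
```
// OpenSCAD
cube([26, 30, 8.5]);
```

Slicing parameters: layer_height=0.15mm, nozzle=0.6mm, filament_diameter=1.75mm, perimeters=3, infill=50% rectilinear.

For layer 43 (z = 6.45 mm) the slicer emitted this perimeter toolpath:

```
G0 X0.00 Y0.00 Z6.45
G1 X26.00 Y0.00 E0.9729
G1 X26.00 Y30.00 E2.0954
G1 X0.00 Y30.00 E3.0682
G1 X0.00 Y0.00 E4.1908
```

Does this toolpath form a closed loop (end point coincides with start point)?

yes

Start point (G0): (0.00, 0.00). End point (last G1): the path returns to the start — closed.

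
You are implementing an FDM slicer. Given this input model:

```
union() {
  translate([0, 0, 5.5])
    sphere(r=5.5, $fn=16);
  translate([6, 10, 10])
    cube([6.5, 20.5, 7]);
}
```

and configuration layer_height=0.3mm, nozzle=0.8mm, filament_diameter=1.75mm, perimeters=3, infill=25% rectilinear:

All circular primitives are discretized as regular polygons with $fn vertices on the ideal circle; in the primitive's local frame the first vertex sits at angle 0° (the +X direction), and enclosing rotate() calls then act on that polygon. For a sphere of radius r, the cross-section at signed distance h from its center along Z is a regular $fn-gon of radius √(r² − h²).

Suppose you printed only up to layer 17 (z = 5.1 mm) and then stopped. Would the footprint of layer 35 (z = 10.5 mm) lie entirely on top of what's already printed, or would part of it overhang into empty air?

part overhangs

Compare the two slices. At z = 5.1: the sphere: section is a regular 16-gon, circumradius = √(r²−h²) = √(5.5²−0.4²) = 5.485 (area = (16/2)·5.485²·sin(360°/16) = 92.12 mm²); the cube at (6, 10) is absent (z outside [10, 17]); Taking the union: only the r=5.5 sphere is present, so the union is just that shape — area = 92.12 mm². At z = 10.5: the sphere: section is a regular 16-gon, circumradius = √(r²−h²) = √(5.5²−5²) = 2.291 (area = (16/2)·2.291²·sin(360°/16) = 16.07 mm²); the cube at (6, 10) (footprint 6.5×20.5) is included at this height (area 133.25 mm²); Merging all regions: the 2 present regions are separate (no shared area or edge), so areas and boundary lengths simply add and each stays a separate island — area = 149.32 mm². Checking containment: at z = 10.5 the cross-section extends beyond the z = 5.1 cross-section by about 133.25 mm².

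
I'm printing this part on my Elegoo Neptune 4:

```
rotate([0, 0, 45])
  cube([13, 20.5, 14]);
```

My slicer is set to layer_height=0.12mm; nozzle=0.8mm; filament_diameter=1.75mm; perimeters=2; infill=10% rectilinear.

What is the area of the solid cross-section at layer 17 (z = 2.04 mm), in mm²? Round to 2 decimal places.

266.50 mm²

At z = 2.04 mm: the cube is present — its section is the full 13×20.5 rectangle (area 266.50 mm²); (whole slice rotated 45° about Z — lengths, areas and connectivity unchanged). Overall, the cross-section is a single solid region. Net area = 266.50 mm².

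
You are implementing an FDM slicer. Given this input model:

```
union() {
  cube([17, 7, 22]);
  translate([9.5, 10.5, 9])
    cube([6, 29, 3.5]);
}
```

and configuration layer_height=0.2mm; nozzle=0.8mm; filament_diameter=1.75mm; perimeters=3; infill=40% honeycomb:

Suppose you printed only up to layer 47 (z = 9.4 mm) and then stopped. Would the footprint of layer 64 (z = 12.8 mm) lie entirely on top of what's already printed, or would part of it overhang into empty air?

entirely on top

Compare the two slices. At z = 9.4: the cube (footprint 17×7) is included at this height (area 119.00 mm²); the cube at (9.5, 10.5) is present — its section is the full 6×29 rectangle (area 174.00 mm²); Taking the union: the 2 present regions are separate (no shared area or edge), so areas and boundary lengths simply add and each stays a separate island — area = 293.00 mm². At z = 12.8: the 17×7 cube contributes its full rectangle (area 119.00 mm²); the cube at (9.5, 10.5) is absent (z outside [9, 12.5]); Combining (union): only the 17×7 cube is present, so the union is just that shape — area = 119.00 mm². Checking containment: the cross-section at z = 12.8 is a subset of the cross-section at z = 9.4.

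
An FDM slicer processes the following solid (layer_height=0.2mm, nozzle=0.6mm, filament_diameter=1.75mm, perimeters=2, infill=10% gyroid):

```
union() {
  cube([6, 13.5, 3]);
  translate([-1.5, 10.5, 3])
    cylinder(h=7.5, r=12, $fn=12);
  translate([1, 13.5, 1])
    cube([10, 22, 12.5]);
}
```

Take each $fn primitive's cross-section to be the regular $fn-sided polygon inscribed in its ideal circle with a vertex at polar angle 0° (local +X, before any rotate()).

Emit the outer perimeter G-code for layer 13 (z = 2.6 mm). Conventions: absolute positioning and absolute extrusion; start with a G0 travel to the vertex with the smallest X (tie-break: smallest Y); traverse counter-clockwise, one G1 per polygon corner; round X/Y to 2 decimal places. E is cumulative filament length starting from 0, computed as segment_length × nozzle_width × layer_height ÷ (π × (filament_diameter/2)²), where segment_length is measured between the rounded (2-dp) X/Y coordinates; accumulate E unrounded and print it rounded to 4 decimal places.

At z = 2.6 mm: the 6×13.5 cube contributes its full rectangle; the cylinder at (-1.5, 10.5) is not intersected at this z (z outside [3, 10.5]); the cube at (1, 13.5) is present — its section is the full 10×22 rectangle; Combining (union): the 2 present regions share edge segments without overlapping in area, so areas simply add but the touching pieces fuse into one outline (the shared edge portions become interior and drop out of the boundary) — 1 connected region. The outline is a single polygon with 8 vertices. Extrusion per mm of travel: 0.6 × 0.2 / (π × 0.875²) = 0.049890. Accumulating E over each segment gives final E = 4.6398.

G0 X0.00 Y0.00 Z2.60
G1 X6.00 Y0.00 E0.2993
G1 X6.00 Y13.50 E0.9729
G1 X11.00 Y13.50 E1.2223
G1 X11.00 Y35.50 E2.3199
G1 X1.00 Y35.50 E2.8188
G1 X1.00 Y13.50 E3.9164
G1 X0.00 Y13.50 E3.9663
G1 X0.00 Y0.00 E4.6398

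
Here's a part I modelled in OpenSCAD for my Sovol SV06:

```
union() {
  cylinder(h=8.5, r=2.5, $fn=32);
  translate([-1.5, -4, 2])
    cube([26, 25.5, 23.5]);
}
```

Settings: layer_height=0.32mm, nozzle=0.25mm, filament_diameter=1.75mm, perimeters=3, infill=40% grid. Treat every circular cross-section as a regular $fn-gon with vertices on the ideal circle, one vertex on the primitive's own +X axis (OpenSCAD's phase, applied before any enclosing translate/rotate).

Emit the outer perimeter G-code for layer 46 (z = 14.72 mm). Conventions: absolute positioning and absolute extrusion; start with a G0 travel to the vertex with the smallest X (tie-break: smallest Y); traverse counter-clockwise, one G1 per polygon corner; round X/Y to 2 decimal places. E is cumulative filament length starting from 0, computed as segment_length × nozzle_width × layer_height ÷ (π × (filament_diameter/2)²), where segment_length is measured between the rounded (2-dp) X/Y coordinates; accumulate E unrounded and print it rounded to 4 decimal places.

At z = 14.72 mm: the cylinder is absent (z outside [0, 8.5]); the 26×25.5 cube at (-1.5, -4) contributes its full rectangle; Merging all regions: only the 26×25.5 cube at (-1.5, -4) is present, so the union is just that shape — 1 connected region. The outline is a single polygon with 4 vertices. Extrusion per mm of travel: 0.25 × 0.32 / (π × 0.875²) = 0.033260. Accumulating E over each segment gives final E = 3.4258.

G0 X-1.50 Y-4.00 Z14.72
G1 X24.50 Y-4.00 E0.8648
G1 X24.50 Y21.50 E1.7129
G1 X-1.50 Y21.50 E2.5777
G1 X-1.50 Y-4.00 E3.4258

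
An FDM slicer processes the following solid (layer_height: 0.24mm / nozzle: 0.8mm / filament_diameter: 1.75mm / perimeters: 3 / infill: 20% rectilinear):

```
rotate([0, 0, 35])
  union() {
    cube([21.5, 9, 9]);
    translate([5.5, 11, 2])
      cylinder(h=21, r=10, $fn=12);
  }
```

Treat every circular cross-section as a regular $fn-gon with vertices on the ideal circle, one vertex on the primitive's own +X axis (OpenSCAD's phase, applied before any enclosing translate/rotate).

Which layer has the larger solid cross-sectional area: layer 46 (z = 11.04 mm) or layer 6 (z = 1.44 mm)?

Layer 46 (z = 11.04): the cube is not intersected at this z (z outside [0, 9]); the r=10 cylinder at (5.5, 11) gives a regular 12-gon of circumradius 10 (constant along its height) (area = (12/2)·10.000²·sin(360°/12) = 300.00 mm²); Taking the union: only the r=10 cylinder at (5.5, 11) is present, so the union is just that shape — area = 300.00 mm²; (rotated 35° about Z; rotation is an isometry so areas/perimeters/island counts are preserved). So its area = 300.00 mm². Layer 6 (z = 1.44): the cube (footprint 21.5×9) is included at this height (area 193.50 mm²); the cylinder at (5.5, 11) is not intersected at this z (z outside [2, 23]); Taking the union: only the 21.5×9 cube is present, so the union is just that shape — area = 193.50 mm²; (rotated 35° about Z; rotation is an isometry so areas/perimeters/island counts are preserved). So its area = 193.50 mm². Layer 46 is larger (300.00 vs 193.50 mm²).

layer 46 (z = 11.04 mm)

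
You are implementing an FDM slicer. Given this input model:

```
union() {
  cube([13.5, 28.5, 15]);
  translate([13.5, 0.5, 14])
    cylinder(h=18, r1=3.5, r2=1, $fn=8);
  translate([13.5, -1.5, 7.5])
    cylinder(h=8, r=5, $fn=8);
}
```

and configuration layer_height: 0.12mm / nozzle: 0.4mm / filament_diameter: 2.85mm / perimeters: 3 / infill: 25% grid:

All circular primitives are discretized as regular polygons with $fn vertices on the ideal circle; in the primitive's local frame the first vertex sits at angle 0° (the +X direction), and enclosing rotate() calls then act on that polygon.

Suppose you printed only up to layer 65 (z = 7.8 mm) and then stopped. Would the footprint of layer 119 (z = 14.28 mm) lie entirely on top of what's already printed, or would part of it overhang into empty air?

Compare the two slices. At z = 7.8: the cube is present — its section is the full 13.5×28.5 rectangle (area 384.75 mm²); the cone at (13.5, 0.5) is not intersected at this z (z outside [14, 32]); the r=5 cylinder at (13.5, -1.5) gives a regular 8-gon of circumradius 5 (constant along its height) (area = (8/2)·5.000²·sin(360°/8) = 70.71 mm²); Taking the union: the regions partially overlap — summed areas 455.46 mm² minus the doubly-counted overlap 10.64 mm² gives 444.82 mm² — area = 444.82 mm². At z = 14.28: the 13.5×28.5 cube contributes its full rectangle (area 384.75 mm²); the cone at (13.5, 0.5) (r1=3.5→r2=1) has section circumradius 3.461 here — a regular 8-gon (area = (8/2)·3.461²·sin(360°/8) = 33.88 mm²); the cylinder at (13.5, -1.5): section is a regular 8-gon, circumradius r=5 (area = (8/2)·5.000²·sin(360°/8) = 70.71 mm²); Merging all regions: the regions partially overlap — summed areas 489.34 mm² minus the doubly-counted overlap 43.34 mm² gives 446.00 mm² — area = 446.00 mm². Checking containment: at z = 14.28 the cross-section extends beyond the z = 7.8 cross-section by about 1.18 mm².

part overhangs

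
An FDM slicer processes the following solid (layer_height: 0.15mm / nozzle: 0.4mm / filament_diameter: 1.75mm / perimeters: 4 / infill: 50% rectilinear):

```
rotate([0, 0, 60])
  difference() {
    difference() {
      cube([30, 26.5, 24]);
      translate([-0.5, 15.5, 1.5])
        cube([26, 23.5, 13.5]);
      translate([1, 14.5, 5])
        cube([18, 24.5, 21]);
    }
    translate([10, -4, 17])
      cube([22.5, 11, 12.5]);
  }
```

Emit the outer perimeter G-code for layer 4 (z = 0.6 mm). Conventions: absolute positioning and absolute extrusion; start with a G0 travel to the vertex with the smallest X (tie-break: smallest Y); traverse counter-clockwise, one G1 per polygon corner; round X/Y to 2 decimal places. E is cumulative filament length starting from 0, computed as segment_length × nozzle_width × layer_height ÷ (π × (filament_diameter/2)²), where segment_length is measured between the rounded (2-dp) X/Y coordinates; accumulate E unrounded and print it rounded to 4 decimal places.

G0 X-22.95 Y13.25 Z0.60
G1 X0.00 Y0.00 E0.6611
G1 X15.00 Y25.98 E1.4094
G1 X-7.95 Y39.23 E2.0704
G1 X-22.95 Y13.25 E2.8188

At z = 0.6 mm: the cube is present — its section is the full 30×26.5 rectangle; the cube at (-0.5, 15.5) is absent (z outside [1.5, 15]); the cube at (1, 14.5) is absent (z outside [5, 26]); Taking the first minus the rest: none of the subtracted shapes is present at this height, so the 30×26.5 cube is unchanged — 1 connected region; the cube at (10, -4) is absent (z outside [17, 29.5]); Taking the first minus the rest: none of the subtracted shapes is present at this height, so the result so far is unchanged — 1 connected region; (rotated 60° about Z; rotation is an isometry so areas/perimeters/island counts are preserved). The outline is a single polygon with 4 vertices. Extrusion per mm of travel: 0.4 × 0.15 / (π × 0.875²) = 0.024945. Accumulating E over each segment gives final E = 2.8188.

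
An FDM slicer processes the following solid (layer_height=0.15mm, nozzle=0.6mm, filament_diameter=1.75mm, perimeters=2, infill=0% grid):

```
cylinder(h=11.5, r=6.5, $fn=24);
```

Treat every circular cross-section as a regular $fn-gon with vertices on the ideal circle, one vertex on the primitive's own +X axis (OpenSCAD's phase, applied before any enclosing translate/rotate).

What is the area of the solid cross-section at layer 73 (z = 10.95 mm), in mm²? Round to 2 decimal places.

At z = 10.95 mm: the cylinder: section is a regular 24-gon, circumradius r=6.5 (area = (24/2)·6.500²·sin(360°/24) = 131.22 mm²). Overall, the cross-section is a single solid region. Net area = 131.22 mm².

131.22 mm²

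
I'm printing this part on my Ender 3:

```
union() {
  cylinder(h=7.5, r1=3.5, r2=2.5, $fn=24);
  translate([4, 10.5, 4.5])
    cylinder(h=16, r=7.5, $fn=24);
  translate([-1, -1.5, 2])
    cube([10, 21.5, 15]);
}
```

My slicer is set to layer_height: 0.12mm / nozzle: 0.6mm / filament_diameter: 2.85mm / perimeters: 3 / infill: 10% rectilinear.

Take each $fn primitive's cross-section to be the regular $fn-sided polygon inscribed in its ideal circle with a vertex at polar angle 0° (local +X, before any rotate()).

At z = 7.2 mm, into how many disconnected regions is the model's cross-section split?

1

At z = 7.2 mm: the cone: at t=0.960 of its height the radius interpolates to r₁+(r₂−r₁)t = 2.540, giving a regular 24-gon of that circumradius; the r=7.5 cylinder at (4, 10.5) contributes a regular 24-gon of circumradius 7.5; the cube at (-1, -1.5) (footprint 10×21.5) is included at this height; Combining (union): the regions partially overlap (shared area 149.55 mm²), so overlapping operands fuse into one piece — 1 connected region. The result has 1 disconnected region.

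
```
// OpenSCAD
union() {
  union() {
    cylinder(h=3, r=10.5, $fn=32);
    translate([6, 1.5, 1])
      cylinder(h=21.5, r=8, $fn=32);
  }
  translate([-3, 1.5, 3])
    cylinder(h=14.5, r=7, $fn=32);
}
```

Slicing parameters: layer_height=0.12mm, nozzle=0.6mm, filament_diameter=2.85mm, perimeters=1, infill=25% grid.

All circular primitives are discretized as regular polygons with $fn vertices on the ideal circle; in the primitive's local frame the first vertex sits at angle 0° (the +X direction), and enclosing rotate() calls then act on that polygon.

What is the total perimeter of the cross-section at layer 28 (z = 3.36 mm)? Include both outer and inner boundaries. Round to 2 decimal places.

66.48 mm

At z = 3.36 mm: the cylinder is not intersected at this z (z outside [0, 3]); the r=8 cylinder at (6, 1.5) gives a regular 32-gon of circumradius 8 (constant along its height) (perimeter = 2·32·8.000·sin(180°/32) = 50.18 mm); Combining (union): only the r=8 cylinder at (6, 1.5) is present, so the union is just that shape — boundary = 50.18 mm; the cylinder at (-3, 1.5): section is a regular 32-gon, circumradius r=7 (perimeter = 2·32·7.000·sin(180°/32) = 43.91 mm); Merging all regions: the regions partially overlap (shared area 49.47 mm²), so the edge portions inside another operand are dropped and the merged outline is re-measured after clipping — boundary = 66.48 mm. Overall, the cross-section is a single solid region. Total boundary length (outer) = 66.48 mm.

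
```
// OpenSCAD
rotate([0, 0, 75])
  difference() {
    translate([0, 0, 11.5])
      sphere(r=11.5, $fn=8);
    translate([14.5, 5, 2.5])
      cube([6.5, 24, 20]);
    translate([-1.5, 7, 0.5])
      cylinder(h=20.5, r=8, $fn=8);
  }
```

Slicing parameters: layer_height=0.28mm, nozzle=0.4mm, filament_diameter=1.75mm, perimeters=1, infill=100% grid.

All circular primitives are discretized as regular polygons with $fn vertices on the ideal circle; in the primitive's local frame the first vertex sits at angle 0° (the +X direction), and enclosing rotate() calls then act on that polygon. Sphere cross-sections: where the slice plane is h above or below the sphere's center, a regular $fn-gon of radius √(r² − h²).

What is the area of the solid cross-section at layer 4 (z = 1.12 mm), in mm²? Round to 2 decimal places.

35.34 mm²

At z = 1.12 mm: the r=11.5 sphere slices to a regular 8-gon of circumradius 4.950 (√(r²−h²) with h=10.38 from center) (area = (8/2)·4.950²·sin(360°/8) = 69.31 mm²); the cube at (14.5, 5) is absent (z outside [2.5, 22.5]); the r=8 cylinder at (-1.5, 7) contributes a regular 8-gon of circumradius 8 (area = (8/2)·8.000²·sin(360°/8) = 181.02 mm²); Subtracting the remaining from the first: starting from the r=11.5 sphere (69.31 mm²), the r=8 cylinder at (-1.5, 7) partially overlaps it — only the 33.98 mm² overlap (of its 181.02 mm²) is removed, clipping the outline — area = 35.34 mm²; (rotated 75° about Z; rotation is an isometry so areas/perimeters/island counts are preserved). Overall, the cross-section is a single solid region. Net area = 35.34 mm².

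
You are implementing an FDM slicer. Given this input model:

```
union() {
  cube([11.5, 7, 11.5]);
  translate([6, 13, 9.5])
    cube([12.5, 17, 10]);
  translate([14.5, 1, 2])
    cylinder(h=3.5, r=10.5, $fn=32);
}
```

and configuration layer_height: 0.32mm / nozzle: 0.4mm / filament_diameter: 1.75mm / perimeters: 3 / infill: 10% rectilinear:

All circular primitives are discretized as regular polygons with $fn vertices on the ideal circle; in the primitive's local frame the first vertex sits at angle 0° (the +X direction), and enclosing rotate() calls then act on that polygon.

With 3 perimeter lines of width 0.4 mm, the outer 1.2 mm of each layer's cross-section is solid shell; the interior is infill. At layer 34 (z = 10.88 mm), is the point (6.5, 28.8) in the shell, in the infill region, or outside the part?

shell

At z = 10.88 mm: the cube (footprint 11.5×7) is included at this height; the cube at (6, 13) (footprint 12.5×17) is included at this height; the cylinder at (14.5, 1) is absent (z outside [2, 5.5]); Taking the union: the 2 present regions are separate (no shared area or edge), so areas and boundary lengths simply add and each stays a separate island — 2 connected regions. Overall, the cross-section has 2 separate islands. The nearest boundary edge runs (6.00, 13.00)→(6.00, 30.00); distance from the point to it = 0.50 mm. (Shell/infill is judged within the island containing the point — the largest one.) The point is inside the cross-section, 0.50 mm from the nearest boundary — within the 1.2 mm shell band (3 × 0.4).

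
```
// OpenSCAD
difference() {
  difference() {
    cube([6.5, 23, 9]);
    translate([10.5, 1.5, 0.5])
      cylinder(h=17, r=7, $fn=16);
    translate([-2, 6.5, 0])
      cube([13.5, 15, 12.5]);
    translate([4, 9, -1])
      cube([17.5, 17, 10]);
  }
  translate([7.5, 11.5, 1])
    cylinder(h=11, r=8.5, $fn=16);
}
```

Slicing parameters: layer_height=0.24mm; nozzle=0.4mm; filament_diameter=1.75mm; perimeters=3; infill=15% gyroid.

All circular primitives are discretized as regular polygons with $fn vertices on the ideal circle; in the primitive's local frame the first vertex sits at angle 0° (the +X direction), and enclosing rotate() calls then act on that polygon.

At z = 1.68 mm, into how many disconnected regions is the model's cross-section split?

At z = 1.68 mm: the cube (footprint 6.5×23) is included at this height; the cylinder at (10.5, 1.5): section is a regular 16-gon, circumradius r=7; the 13.5×15 cube at (-2, 6.5) contributes its full rectangle; the cube at (4, 9) is present — its section is the full 17.5×17 rectangle; Subtracting the remaining from the first: starting from the 6.5×23 cube, the r=7 cylinder at (10.5, 1.5) partially overlaps it — only the 15.78 mm² overlap (of its 150.01 mm²) is removed, clipping the outline; the 13.5×15 cube at (-2, 6.5) partially overlaps it — only the 97.24 mm² overlap (of its 202.50 mm²) is removed, clipping the outline; the 17.5×17 cube at (4, 9) partially overlaps it — only the 3.75 mm² overlap (of its 297.50 mm²) is removed, clipping the outline — 2 connected regions; the cylinder at (7.5, 11.5): section is a regular 16-gon, circumradius r=8.5; After the difference (first − rest): starting from the result so far, the r=8.5 cylinder at (7.5, 11.5) partially overlaps it — only the 6.86 mm² overlap (of its 221.19 mm²) is removed, clipping the outline — 2 connected regions. The result has 2 disconnected regions.

2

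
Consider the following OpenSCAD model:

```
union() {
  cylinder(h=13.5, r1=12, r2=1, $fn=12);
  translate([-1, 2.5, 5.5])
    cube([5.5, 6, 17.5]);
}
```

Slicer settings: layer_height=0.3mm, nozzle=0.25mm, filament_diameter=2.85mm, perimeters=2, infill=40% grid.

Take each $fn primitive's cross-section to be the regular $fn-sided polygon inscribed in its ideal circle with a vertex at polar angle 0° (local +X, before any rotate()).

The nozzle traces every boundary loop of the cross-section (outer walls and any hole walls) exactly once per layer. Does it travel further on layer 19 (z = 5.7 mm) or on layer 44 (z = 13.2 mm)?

layer 19 (z = 5.7 mm)

Layer 19 (z = 5.7): the cone (r1=12→r2=1) has section circumradius 7.356 here — a regular 12-gon (perimeter = 2·12·7.356·sin(180°/12) = 45.69 mm); the cube at (-1, 2.5) (footprint 5.5×6) is included at this height (perimeter 23.00 mm); Combining (union): the regions partially overlap (shared area 23.61 mm²), so the edge portions inside another operand are dropped and the merged outline is re-measured after clipping — boundary = 49.55 mm. So its perimeter = 49.55 mm. Layer 44 (z = 13.2): the cone: at t=0.978 of its height the radius interpolates to r₁+(r₂−r₁)t = 1.244, giving a regular 12-gon of that circumradius (perimeter = 2·12·1.244·sin(180°/12) = 7.73 mm); the cube at (-1, 2.5) is present — its section is the full 5.5×6 rectangle (perimeter 23.00 mm); Taking the union: the 2 present regions are separate (no shared area or edge), so areas and boundary lengths simply add and each stays a separate island — boundary = 30.73 mm. So its perimeter = 30.73 mm. Layer 19 is larger (49.55 vs 30.73 mm).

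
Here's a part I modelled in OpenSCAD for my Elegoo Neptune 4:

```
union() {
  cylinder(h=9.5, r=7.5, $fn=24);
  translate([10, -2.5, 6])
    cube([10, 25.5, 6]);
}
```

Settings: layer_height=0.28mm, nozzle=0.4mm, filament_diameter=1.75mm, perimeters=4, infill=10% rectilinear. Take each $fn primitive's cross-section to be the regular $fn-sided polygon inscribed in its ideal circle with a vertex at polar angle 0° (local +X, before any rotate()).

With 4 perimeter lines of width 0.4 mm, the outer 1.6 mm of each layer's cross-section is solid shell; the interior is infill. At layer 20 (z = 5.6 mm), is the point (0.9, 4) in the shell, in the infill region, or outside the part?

infill

At z = 5.6 mm: the r=7.5 cylinder gives a regular 24-gon of circumradius 7.5 (constant along its height); the cube at (10, -2.5) does not reach this height (z outside [6, 12]); Merging all regions: only the r=7.5 cylinder is present, so the union is just that shape — 1 connected region. Overall, the cross-section is a single solid region. The nearest boundary edge runs (1.94, 7.24)→(0.00, 7.50); distance from the point to it = 3.35 mm. The point is inside the cross-section and 3.35 mm from the nearest boundary — more than the 1.6 mm shell width (4 × 0.4), so it's in the infill interior.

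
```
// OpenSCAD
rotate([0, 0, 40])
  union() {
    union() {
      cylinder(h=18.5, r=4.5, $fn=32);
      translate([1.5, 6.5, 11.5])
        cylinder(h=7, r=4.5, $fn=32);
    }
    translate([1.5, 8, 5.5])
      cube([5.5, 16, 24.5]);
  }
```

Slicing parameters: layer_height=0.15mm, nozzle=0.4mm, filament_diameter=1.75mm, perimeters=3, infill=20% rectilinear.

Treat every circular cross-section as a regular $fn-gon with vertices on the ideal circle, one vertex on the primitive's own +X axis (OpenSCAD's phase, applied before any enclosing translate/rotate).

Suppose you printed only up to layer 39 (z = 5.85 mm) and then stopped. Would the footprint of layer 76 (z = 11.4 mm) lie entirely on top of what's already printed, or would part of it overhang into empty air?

entirely on top

Compare the two slices. At z = 5.85: the cylinder: section is a regular 32-gon, circumradius r=4.5 (area = (32/2)·4.500²·sin(360°/32) = 63.21 mm²); the cylinder at (1.5, 6.5) is absent (z outside [11.5, 18.5]); Merging all regions: only the r=4.5 cylinder is present, so the union is just that shape — area = 63.21 mm²; the cube at (1.5, 8) is present — its section is the full 5.5×16 rectangle (area 88.00 mm²); Combining (union): the 2 present regions are separate (no shared area or edge), so areas and boundary lengths simply add and each stays a separate island — area = 151.21 mm²; (whole slice rotated 40° about Z — lengths, areas and connectivity unchanged). At z = 11.4: the r=4.5 cylinder contributes a regular 32-gon of circumradius 4.5 (area = (32/2)·4.500²·sin(360°/32) = 63.21 mm²); the cylinder at (1.5, 6.5) is not intersected at this z (z outside [11.5, 18.5]); Combining (union): only the r=4.5 cylinder is present, so the union is just that shape — area = 63.21 mm²; the cube at (1.5, 8) is present — its section is the full 5.5×16 rectangle (area 88.00 mm²); Taking the union: the 2 present regions are separate (no shared area or edge), so areas and boundary lengths simply add and each stays a separate island — area = 151.21 mm²; (whole slice rotated 40° about Z — lengths, areas and connectivity unchanged). Checking containment: the cross-section at z = 11.4 is a subset of the cross-section at z = 5.85.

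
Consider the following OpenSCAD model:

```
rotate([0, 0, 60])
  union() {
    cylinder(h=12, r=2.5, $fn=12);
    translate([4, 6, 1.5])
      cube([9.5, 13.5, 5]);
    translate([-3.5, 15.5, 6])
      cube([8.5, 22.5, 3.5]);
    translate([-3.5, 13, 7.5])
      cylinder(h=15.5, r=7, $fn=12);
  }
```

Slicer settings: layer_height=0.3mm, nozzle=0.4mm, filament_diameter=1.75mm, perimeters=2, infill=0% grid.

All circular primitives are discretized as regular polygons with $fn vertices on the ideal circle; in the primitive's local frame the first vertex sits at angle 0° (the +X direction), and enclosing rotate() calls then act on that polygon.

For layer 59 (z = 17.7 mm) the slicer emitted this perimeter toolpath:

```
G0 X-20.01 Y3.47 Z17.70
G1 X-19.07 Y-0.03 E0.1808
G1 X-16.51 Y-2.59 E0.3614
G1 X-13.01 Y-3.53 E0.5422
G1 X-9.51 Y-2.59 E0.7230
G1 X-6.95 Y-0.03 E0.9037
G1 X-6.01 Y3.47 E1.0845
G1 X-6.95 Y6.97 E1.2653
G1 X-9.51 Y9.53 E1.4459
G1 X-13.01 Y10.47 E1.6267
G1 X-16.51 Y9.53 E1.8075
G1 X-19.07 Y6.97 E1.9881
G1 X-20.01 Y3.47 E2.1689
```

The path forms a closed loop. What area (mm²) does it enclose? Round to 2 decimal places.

Apply the shoelace formula to the sequence of (X, Y) vertices; enclosed area = 146.95 mm².

146.95 mm²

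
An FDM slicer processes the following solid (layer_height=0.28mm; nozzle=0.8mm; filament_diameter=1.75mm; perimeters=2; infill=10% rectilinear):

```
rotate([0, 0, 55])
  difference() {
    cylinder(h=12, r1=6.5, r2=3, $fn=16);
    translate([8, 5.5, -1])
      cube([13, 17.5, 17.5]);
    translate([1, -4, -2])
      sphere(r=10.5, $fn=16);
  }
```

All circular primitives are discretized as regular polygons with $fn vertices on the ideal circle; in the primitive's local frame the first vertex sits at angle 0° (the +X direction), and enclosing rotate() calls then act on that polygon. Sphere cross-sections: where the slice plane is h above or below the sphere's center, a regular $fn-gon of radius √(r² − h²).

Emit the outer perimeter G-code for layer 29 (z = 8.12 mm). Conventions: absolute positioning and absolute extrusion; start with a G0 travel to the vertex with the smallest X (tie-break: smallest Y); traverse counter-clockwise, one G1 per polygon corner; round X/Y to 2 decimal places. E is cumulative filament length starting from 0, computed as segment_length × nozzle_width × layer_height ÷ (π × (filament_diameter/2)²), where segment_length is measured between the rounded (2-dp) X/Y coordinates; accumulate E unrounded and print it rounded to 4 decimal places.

At z = 8.12 mm: the cone (r1=6.5→r2=3) has section circumradius 4.132 here — a regular 16-gon; the 13×17.5 cube at (8, 5.5) contributes its full rectangle; the r=10.5 sphere at (1, -4) slices to a regular 16-gon of circumradius 2.799 (√(r²−h²) with h=10.12 from center); Taking the first minus the rest: starting from the cone, the 13×17.5 cube at (8, 5.5) misses the remaining region (no effect); the r=10.5 sphere at (1, -4) partially overlaps it — only the 10.03 mm² overlap (of its 23.99 mm²) is removed, clipping the outline — 1 connected region; (whole slice rotated 55° about Z — lengths, areas and connectivity unchanged). The outline is a single polygon with 20 vertices. Extrusion per mm of travel: 0.8 × 0.28 / (π × 0.875²) = 0.093128. Accumulating E over each segment gives final E = 2.5051.

G0 X-4.07 Y-0.72 Z8.12
G1 X-3.48 Y-2.22 E0.1501
G1 X-2.37 Y-3.38 E0.2996
G1 X-0.89 Y-4.03 E0.4502
G1 X0.72 Y-4.07 E0.6001
G1 X2.04 Y-3.55 E0.7323
G1 X1.49 Y-2.98 E0.8060
G1 X1.09 Y-1.96 E0.9081
G1 X1.12 Y-0.87 E1.0096
G1 X1.56 Y0.13 E1.1114
G1 X2.35 Y0.89 E1.2135
G1 X3.36 Y1.28 E1.3143
G1 X3.85 Y1.27 E1.3599
G1 X3.48 Y2.22 E1.4549
G1 X2.37 Y3.38 E1.6044
G1 X0.89 Y4.03 E1.7549
G1 X-0.72 Y4.07 E1.9049
G1 X-2.22 Y3.48 E2.0550
G1 X-3.38 Y2.37 E2.2045
G1 X-4.03 Y0.89 E2.3551
G1 X-4.07 Y-0.72 E2.5051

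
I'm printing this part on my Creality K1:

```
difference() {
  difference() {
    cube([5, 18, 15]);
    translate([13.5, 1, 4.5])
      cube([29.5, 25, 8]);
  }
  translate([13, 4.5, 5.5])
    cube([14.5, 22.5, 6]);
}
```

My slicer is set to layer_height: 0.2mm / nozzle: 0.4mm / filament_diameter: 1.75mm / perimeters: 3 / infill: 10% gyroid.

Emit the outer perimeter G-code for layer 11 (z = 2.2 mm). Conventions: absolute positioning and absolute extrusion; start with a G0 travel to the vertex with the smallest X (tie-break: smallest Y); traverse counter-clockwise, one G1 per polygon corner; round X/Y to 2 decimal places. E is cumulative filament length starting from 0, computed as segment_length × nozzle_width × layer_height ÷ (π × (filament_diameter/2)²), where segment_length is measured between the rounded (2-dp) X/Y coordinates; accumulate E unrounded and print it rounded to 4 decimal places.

G0 X0.00 Y0.00 Z2.20
G1 X5.00 Y0.00 E0.1663
G1 X5.00 Y18.00 E0.7650
G1 X0.00 Y18.00 E0.9313
G1 X0.00 Y0.00 E1.5300

At z = 2.2 mm: the cube (footprint 5×18) is included at this height; the cube at (13.5, 1) does not reach this height (z outside [4.5, 12.5]); After the difference (first − rest): none of the subtracted shapes is present at this height, so the 5×18 cube is unchanged — 1 connected region; the cube at (13, 4.5) is absent (z outside [5.5, 11.5]); Taking the first minus the rest: none of the subtracted shapes is present at this height, so that combined region is unchanged — 1 connected region. The outline is a single polygon with 4 vertices. Extrusion per mm of travel: 0.4 × 0.2 / (π × 0.875²) = 0.033260. Accumulating E over each segment gives final E = 1.5300.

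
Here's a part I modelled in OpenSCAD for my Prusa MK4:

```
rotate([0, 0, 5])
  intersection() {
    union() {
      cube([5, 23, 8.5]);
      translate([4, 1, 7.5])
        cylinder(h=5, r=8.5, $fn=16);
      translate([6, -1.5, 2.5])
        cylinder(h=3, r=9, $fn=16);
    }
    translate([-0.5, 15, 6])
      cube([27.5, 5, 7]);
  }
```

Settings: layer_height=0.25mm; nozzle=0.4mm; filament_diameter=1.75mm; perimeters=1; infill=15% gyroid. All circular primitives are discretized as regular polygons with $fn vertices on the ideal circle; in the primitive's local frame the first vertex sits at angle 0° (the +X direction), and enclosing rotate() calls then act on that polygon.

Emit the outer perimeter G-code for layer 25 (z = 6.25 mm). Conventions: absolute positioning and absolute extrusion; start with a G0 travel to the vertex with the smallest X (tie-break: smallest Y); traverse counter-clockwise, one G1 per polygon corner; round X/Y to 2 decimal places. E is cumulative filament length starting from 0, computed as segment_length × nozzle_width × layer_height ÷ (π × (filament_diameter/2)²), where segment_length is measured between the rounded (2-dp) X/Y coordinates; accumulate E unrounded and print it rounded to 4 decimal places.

At z = 6.25 mm: the 5×23 cube contributes its full rectangle; the cylinder at (4, 1) does not reach this height (z outside [7.5, 12.5]); the cylinder at (6, -1.5) is absent (z outside [2.5, 5.5]); Merging all regions: only the 5×23 cube is present, so the union is just that shape — 1 connected region; the cube at (-0.5, 15) is present — its section is the full 27.5×5 rectangle; Taking the intersection: the 27.5×5 cube at (-0.5, 15) partially overlaps the result so far; clipping to the common part keeps 25.00 mm² — 1 connected region; (rotated 5° about Z; rotation is an isometry so areas/perimeters/island counts are preserved). The outline is a single polygon with 4 vertices. Extrusion per mm of travel: 0.4 × 0.25 / (π × 0.875²) = 0.041575. Accumulating E over each segment gives final E = 0.8313.

G0 X-1.74 Y19.92 Z6.25
G1 X-1.31 Y14.94 E0.2078
G1 X3.67 Y15.38 E0.4157
G1 X3.24 Y20.36 E0.6235
G1 X-1.74 Y19.92 E0.8313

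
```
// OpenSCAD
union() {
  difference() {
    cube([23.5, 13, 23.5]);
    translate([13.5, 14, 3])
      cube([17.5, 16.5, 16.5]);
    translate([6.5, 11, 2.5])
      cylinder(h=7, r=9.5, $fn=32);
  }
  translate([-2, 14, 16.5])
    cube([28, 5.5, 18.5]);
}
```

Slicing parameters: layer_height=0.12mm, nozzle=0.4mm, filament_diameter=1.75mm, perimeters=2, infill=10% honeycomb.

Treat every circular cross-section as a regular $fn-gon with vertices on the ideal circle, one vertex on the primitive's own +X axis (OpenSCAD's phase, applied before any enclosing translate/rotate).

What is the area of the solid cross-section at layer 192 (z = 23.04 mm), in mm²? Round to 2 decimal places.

459.50 mm²

At z = 23.04 mm: the 23.5×13 cube contributes its full rectangle (area 305.50 mm²); the cube at (13.5, 14) does not reach this height (z outside [3, 19.5]); the cylinder at (6.5, 11) is not intersected at this z (z outside [2.5, 9.5]); Taking the first minus the rest: none of the subtracted shapes is present at this height, so the 23.5×13 cube is unchanged — area = 305.50 mm²; the cube at (-2, 14) (footprint 28×5.5) is included at this height (area 154.00 mm²); Merging all regions: the 2 present regions are separate (no shared area or edge), so areas and boundary lengths simply add and each stays a separate island — area = 459.50 mm². Overall, the cross-section has 2 separate islands. Net area = 459.50 mm².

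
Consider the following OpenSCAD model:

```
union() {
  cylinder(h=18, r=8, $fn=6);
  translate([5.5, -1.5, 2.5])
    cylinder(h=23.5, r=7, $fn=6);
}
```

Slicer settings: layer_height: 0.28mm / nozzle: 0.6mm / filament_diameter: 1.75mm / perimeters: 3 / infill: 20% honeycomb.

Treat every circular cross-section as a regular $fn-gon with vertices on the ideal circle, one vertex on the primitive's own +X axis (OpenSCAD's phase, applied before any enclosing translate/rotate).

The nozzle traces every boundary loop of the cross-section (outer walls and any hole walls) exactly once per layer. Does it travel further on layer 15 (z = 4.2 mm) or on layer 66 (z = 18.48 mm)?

Layer 15 (z = 4.2): the r=8 cylinder gives a regular 6-gon of circumradius 8 (constant along its height) (perimeter = 2·6·8.000·sin(180°/6) = 48.00 mm); the r=7 cylinder at (5.5, -1.5) contributes a regular 6-gon of circumradius 7 (perimeter = 2·6·7.000·sin(180°/6) = 42.00 mm); Taking the union: the regions partially overlap (shared area 70.18 mm²), so the edge portions inside another operand are dropped and the merged outline is re-measured after clipping — boundary = 57.73 mm. So its perimeter = 57.73 mm. Layer 66 (z = 18.48): the cylinder is absent (z outside [0, 18]); the r=7 cylinder at (5.5, -1.5) contributes a regular 6-gon of circumradius 7 (perimeter = 2·6·7.000·sin(180°/6) = 42.00 mm); Taking the union: only the r=7 cylinder at (5.5, -1.5) is present, so the union is just that shape — boundary = 42.00 mm. So its perimeter = 42.00 mm. Layer 15 is larger (57.73 vs 42.00 mm).

layer 15 (z = 4.2 mm)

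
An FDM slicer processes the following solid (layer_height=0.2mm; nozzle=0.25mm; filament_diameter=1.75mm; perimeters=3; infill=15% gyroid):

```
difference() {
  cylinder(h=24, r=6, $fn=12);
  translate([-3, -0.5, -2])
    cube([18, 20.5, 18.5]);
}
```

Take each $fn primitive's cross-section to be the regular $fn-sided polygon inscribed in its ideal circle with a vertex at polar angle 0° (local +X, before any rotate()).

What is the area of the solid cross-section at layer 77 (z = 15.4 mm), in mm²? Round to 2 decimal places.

59.74 mm²

At z = 15.4 mm: the r=6 cylinder gives a regular 12-gon of circumradius 6 (constant along its height) (area = (12/2)·6.000²·sin(360°/12) = 108.00 mm²); the 18×20.5 cube at (-3, -0.5) contributes its full rectangle (area 369.00 mm²); After the difference (first − rest): starting from the r=6 cylinder (108.00 mm²), the 18×20.5 cube at (-3, -0.5) partially overlaps it — only the 48.26 mm² overlap (of its 369.00 mm²) is removed, clipping the outline — area = 59.74 mm². Overall, the cross-section is a single solid region. Net area = 59.74 mm².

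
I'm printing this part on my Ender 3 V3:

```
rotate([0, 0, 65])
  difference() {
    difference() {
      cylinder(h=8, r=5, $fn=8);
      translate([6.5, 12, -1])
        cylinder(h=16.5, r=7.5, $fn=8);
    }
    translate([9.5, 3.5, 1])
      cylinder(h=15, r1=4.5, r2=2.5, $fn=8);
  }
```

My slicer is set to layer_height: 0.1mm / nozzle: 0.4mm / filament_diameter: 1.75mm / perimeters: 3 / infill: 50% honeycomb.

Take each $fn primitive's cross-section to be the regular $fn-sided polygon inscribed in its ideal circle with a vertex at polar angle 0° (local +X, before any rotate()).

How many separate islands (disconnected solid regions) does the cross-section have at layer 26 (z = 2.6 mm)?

At z = 2.6 mm: the r=5 cylinder contributes a regular 8-gon of circumradius 5; the cylinder at (6.5, 12): section is a regular 8-gon, circumradius r=7.5; After the difference (first − rest): starting from the r=5 cylinder, the r=7.5 cylinder at (6.5, 12) misses the remaining region (no effect) — 1 connected region; the cone at (9.5, 3.5) contributes a regular 8-gon of circumradius 4.287 (interpolated between r1=4.5 and r2=2.5 at t=0.107); After the difference (first − rest): starting from the result so far, the cone at (9.5, 3.5) misses the remaining region (no effect) — 1 connected region; (rotated 65° about Z; rotation is an isometry so areas/perimeters/island counts are preserved). Overall, the cross-section is a single solid region. Island count = 1.

1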